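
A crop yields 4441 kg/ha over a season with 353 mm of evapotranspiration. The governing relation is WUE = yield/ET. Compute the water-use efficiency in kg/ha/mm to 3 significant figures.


WUE = 4441 / 353 = 12.6 kg/ha/mm
Therefore the water-use efficiency = 12.6 kg/ha/mm.


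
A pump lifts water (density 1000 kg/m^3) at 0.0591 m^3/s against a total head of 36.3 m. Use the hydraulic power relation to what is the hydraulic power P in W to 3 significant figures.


Approach: apply the hydraulic power relation, P = rho*g*Q*H.
P = 1000 * 9.81 * 0.0591 * 36.3 = 21000 W
Therefore the hydraulic power P = 21000 W.


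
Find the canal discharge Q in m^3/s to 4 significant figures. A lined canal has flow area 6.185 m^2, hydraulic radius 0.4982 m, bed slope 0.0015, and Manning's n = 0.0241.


Approach: apply Manning's equation, Q = (1/n)*A*R^(2/3)*S^(1/2).
Q = (1/0.0241) * 6.185 * 0.4982^(2/3) * 0.0015^(1/2) = 6.247 m^3/s
Therefore the canal discharge Q = 6.247 m^3/s.


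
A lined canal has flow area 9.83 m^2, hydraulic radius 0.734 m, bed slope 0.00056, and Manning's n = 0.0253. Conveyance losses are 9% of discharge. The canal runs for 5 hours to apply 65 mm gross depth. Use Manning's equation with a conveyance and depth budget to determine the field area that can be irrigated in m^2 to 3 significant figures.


Approach: apply Manning's equation with a conveyance and depth budget, Q = (1/n)*A*R^(2/3)*S^(1/2); Q_field = Q*(1-loss); Area = Q_field*t/(d/1000).
Step 1 — canal discharge (Manning's equation):
  Q = (1/0.0253) * 9.83 * 0.734^(2/3) * 0.00056^(1/2) = 7.4815 m^3/s
Step 2 — delivered flow: Q_field = 7.4815*(1 - 9/100) = 6.8082 m^3/s
Step 3 — volume delivered: V = 6.8082 * 5*3600 = 122550 m^3
Step 4 — area served: A = V / (depth/1000) = 122550 / 0.065 = 1890000 m^2
Therefore the field area that can be irrigated = 1890000 m^2.


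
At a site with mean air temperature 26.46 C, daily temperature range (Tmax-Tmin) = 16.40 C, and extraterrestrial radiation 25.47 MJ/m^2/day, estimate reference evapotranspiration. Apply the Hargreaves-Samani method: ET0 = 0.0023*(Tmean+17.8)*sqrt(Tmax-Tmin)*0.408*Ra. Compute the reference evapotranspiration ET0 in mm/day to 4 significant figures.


ET0 = 0.0023*(26.46+17.8)*sqrt(16.40)*0.408*25.47 = 4.284 mm/day
Therefore the reference evapotranspiration ET0 = 4.284 mm/day.


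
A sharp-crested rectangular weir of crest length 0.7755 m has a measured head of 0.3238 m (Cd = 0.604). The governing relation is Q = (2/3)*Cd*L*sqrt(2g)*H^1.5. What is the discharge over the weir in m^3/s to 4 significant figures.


Q = (2/3)*0.604*0.7755*sqrt(2*9.81)*0.3238^1.5 = 0.2549 m^3/s
Therefore the discharge over the weir = 0.2549 m^3/s.


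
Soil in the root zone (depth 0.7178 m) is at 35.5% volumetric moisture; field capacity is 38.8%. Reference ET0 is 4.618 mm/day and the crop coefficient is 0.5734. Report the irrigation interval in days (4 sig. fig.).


Approach: apply soil-water budget scheduling, SMD = (FC-theta)/100*depth*1000; ETc = ET0*Kc; interval = SMD/ETc.
Step 1 — soil moisture deficit:
  SMD = (38.8 - 35.5)/100 * 0.7178 * 1000 = 23.6874 mm
Step 2 — daily crop ET (ETc = ET0*Kc):
  ETc = 4.618 * 0.5734 = 2.64796 mm/day
Step 3 — irrigation interval (SMD/ETc):
  interval = 23.6874 / 2.64796 = 8.946 days
Therefore the irrigation interval = 8.946 days.


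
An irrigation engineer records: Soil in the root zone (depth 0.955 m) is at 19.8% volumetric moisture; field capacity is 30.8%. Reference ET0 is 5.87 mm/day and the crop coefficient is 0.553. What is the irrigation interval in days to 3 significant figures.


Approach: apply soil-water budget scheduling, SMD = (FC-theta)/100*depth*1000; ETc = ET0*Kc; interval = SMD/ETc.
Step 1 — soil moisture deficit:
  SMD = (30.8 - 19.8)/100 * 0.955 * 1000 = 105.05 mm
Step 2 — daily crop ET (ETc = ET0*Kc):
  ETc = 5.87 * 0.553 = 3.2461 mm/day
Step 3 — irrigation interval (SMD/ETc):
  interval = 105.05 / 3.2461 = 32.4 days
Therefore the irrigation interval = 32.4 days.


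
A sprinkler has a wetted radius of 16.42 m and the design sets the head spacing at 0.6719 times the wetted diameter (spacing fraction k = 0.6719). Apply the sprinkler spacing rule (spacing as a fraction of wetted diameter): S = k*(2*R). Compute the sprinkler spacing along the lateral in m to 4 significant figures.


S = 0.6719 * (2 * 16.42) = 22.07 m
Therefore the sprinkler spacing along the lateral = 22.07 m.


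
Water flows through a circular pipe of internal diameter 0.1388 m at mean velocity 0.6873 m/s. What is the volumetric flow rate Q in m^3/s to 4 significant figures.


Approach: apply the continuity equation for pipe flow, Q = A * v with A = pi*(D/2)^2.
A = pi*(0.1388/2)^2 = 0.0151310 m^2
Q = 0.0151310 * 0.6873 = 0.01040 m^3/s
Therefore the volumetric flow rate Q = 0.01040 m^3/s.


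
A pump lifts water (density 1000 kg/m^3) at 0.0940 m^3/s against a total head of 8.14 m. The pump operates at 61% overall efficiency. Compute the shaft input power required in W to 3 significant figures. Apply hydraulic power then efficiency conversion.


Approach: apply hydraulic power then efficiency conversion, P = rho*g*Q*H; P_in = P/eta.
Step 1 — hydraulic power (P = rho*g*Q*H):
  P = 1000 * 9.81 * 0.0940 * 8.14 = 7506.2 W
Step 2 — input power: P_in = P/eta = 7506.2 / 0.61 = 12300 W
Therefore the shaft input power required = 12300 W.


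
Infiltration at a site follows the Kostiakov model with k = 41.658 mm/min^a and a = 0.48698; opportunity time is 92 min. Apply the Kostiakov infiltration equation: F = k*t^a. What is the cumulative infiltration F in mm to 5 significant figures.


F = 41.658 * 92^0.48698 = 376.72 mm
Therefore the cumulative infiltration F = 376.72 mm.


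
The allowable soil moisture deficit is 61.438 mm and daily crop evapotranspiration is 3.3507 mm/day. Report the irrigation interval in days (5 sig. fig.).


Approach: apply the irrigation interval relation, interval = SMD / ETc.
interval = 61.438 / 3.3507 = 18.336 days
Therefore the irrigation interval = 18.336 days.


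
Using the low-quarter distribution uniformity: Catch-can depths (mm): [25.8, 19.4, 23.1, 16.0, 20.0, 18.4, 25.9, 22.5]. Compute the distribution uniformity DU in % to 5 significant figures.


Approach: apply the low-quarter distribution uniformity, DU = (mean of lowest quarter of readings / overall mean)*100.
sorted lowest 2 of 8: [16.0, 18.4] -> mean = 17.20000 mm
overall mean = 21.38750 mm
DU = (17.20000/21.38750)*100 = 80.421 %
Therefore the distribution uniformity DU = 80.421 %.


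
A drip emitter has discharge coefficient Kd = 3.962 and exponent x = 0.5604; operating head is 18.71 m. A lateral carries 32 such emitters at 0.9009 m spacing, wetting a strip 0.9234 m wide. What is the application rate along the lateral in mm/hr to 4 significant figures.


Approach: apply the emitter equation with a lateral mass balance, q = Kd*h^x; Q = n*q; rate = Q/(n*spacing*width).
Step 1 — single emitter flow (q = Kd*h^x):
  q = 3.962 * 18.71^0.5604 = 20.4543 L/hr
Step 2 — total lateral flow: Q = 32 * 20.4543 = 654.538 L/hr
Step 3 — wetted area: A = 32 * 0.9009 * 0.9234 = 26.6205 m^2
Step 4 — application rate: Q/A = 654.538/26.6205 = 24.59 mm/hr
Therefore the application rate along the lateral = 24.59 mm/hr.


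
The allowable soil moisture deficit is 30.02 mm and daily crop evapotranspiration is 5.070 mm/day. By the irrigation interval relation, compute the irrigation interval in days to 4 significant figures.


Approach: apply the irrigation interval relation, interval = SMD / ETc.
interval = 30.02 / 5.070 = 5.921 days
Therefore the irrigation interval = 5.921 days.


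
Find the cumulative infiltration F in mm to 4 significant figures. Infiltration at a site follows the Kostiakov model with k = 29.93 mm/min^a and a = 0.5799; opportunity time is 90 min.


Approach: apply the Kostiakov infiltration equation, F = k*t^a.
F = 29.93 * 90^0.5799 = 406.8 mm
Therefore the cumulative infiltration F = 406.8 mm.


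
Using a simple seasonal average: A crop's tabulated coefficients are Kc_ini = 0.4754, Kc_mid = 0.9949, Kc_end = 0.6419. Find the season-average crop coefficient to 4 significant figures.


Approach: apply a simple seasonal average, Kc_avg = (Kc_ini + Kc_mid + Kc_end)/3.
Kc_avg = (0.4754 + 0.9949 + 0.6419)/3 = 0.7041
Therefore the season-average crop coefficient = 0.7041.


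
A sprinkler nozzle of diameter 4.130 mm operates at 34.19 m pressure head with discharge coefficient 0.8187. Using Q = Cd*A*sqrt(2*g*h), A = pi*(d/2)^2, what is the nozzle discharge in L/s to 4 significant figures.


A = pi*(4.130e-3/2)^2 = 1.33965e-05 m^2
Q = 0.8187 * 1.33965e-05 * sqrt(2*9.81*34.19) * 1000 = 0.2841 L/s
Therefore the nozzle discharge = 0.2841 L/s.


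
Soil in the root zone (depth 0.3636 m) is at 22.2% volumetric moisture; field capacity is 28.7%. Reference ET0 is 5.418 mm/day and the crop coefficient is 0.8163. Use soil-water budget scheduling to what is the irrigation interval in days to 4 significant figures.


Approach: apply soil-water budget scheduling, SMD = (FC-theta)/100*depth*1000; ETc = ET0*Kc; interval = SMD/ETc.
Step 1 — soil moisture deficit:
  SMD = (28.7 - 22.2)/100 * 0.3636 * 1000 = 23.6340 mm
Step 2 — daily crop ET (ETc = ET0*Kc):
  ETc = 5.418 * 0.8163 = 4.42271 mm/day
Step 3 — irrigation interval (SMD/ETc):
  interval = 23.6340 / 4.42271 = 5.344 days
Therefore the irrigation interval = 5.344 days.


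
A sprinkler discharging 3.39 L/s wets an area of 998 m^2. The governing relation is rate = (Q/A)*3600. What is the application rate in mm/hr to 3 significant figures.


rate = (3.39 / 998) * 3600 = 12.2 mm/hr
Therefore the application rate = 12.2 mm/hr.


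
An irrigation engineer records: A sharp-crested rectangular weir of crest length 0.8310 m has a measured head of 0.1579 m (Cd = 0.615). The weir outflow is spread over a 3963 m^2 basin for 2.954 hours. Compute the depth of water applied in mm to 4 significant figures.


Approach: apply the rectangular weir equation with a volume-to-depth conversion, Q = (2/3)*Cd*L*sqrt(2g)*H^1.5; d = Q*t/A * 1000.
Step 1 — weir discharge:
  Q = (2/3)*0.615*0.8310*sqrt(2*9.81)*0.1579^1.5 = 0.0946908 m^3/s
Step 2 — volume: V = 0.0946908 * 2.954*3600 = 1006.98 m^3
Step 3 — depth: d = V/A * 1000 = 1006.98/3963 * 1000 = 254.1 mm
Therefore the depth of water applied = 254.1 mm.


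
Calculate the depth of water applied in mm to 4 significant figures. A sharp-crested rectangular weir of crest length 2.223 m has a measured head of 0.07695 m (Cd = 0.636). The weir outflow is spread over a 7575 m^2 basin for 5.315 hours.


Approach: apply the rectangular weir equation with a volume-to-depth conversion, Q = (2/3)*Cd*L*sqrt(2g)*H^1.5; d = Q*t/A * 1000.
Step 1 — weir discharge:
  Q = (2/3)*0.636*2.223*sqrt(2*9.81)*0.07695^1.5 = 0.0891185 m^3/s
Step 2 — volume: V = 0.0891185 * 5.315*3600 = 1705.19 m^3
Step 3 — depth: d = V/A * 1000 = 1705.19/7575 * 1000 = 225.1 mm
Therefore the depth of water applied = 225.1 mm.


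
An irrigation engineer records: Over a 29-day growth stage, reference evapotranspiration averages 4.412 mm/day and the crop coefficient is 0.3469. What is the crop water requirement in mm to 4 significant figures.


Approach: apply the crop water requirement relation, CWR = ET0 * Kc * days.
CWR = 4.412 * 0.3469 * 29 = 44.39 mm
Therefore the crop water requirement = 44.39 mm.


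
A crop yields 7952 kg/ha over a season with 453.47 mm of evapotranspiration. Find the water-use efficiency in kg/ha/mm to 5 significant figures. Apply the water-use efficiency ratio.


Approach: apply the water-use efficiency ratio, WUE = yield/ET.
WUE = 7952 / 453.47 = 17.536 kg/ha/mm
Therefore the water-use efficiency = 17.536 kg/ha/mm.


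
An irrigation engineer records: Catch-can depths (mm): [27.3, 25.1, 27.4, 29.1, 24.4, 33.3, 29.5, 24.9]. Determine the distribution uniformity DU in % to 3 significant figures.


Approach: apply the low-quarter distribution uniformity, DU = (mean of lowest quarter of readings / overall mean)*100.
sorted lowest 2 of 8: [24.4, 24.9] -> mean = 24.650 mm
overall mean = 27.625 mm
DU = (24.650/27.625)*100 = 89.2 %
Therefore the distribution uniformity DU = 89.2 %.


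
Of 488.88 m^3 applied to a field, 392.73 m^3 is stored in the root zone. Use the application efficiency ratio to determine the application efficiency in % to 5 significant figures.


Approach: apply the application efficiency ratio, Ea = (stored/applied)*100.
Ea = (392.73/488.88)*100 = 80.333 %
Therefore the application efficiency = 80.333 %.


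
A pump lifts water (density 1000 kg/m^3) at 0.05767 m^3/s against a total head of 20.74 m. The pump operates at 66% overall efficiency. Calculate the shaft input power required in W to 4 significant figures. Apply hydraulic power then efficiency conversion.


Approach: apply hydraulic power then efficiency conversion, P = rho*g*Q*H; P_in = P/eta.
Step 1 — hydraulic power (P = rho*g*Q*H):
  P = 1000 * 9.81 * 0.05767 * 20.74 = 11733.5 W
Step 2 — input power: P_in = P/eta = 11733.5 / 0.66 = 17780 W
Therefore the shaft input power required = 17780 W.


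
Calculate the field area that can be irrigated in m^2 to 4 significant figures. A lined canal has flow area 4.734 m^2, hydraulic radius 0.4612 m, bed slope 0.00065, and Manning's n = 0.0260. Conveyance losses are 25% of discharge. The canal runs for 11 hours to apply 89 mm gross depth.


Approach: apply Manning's equation with a conveyance and depth budget, Q = (1/n)*A*R^(2/3)*S^(1/2); Q_field = Q*(1-loss); Area = Q_field*t/(d/1000).
Step 1 — canal discharge (Manning's equation):
  Q = (1/0.0260) * 4.734 * 0.4612^(2/3) * 0.00065^(1/2) = 2.77101 m^3/s
Step 2 — delivered flow: Q_field = 2.77101*(1 - 25/100) = 2.07826 m^3/s
Step 3 — volume delivered: V = 2.07826 * 11*3600 = 82298.9 m^3
Step 4 — area served: A = V / (depth/1000) = 82298.9 / 0.089 = 924700 m^2
Therefore the field area that can be irrigated = 924700 m^2.


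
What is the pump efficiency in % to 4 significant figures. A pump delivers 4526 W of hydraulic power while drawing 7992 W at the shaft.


Approach: apply the efficiency ratio, eta = (P_out/P_in)*100.
eta = (4526 / 7992) * 100 = 56.63 %
Therefore the pump efficiency = 56.63 %.


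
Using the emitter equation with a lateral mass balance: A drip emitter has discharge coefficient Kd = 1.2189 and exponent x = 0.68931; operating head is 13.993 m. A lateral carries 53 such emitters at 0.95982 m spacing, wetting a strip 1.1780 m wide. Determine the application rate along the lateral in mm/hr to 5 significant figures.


Approach: apply the emitter equation with a lateral mass balance, q = Kd*h^x; Q = n*q; rate = Q/(n*spacing*width).
Step 1 — single emitter flow (q = Kd*h^x):
  q = 1.2189 * 13.993^0.68931 = 7.513735 L/hr
Step 2 — total lateral flow: Q = 53 * 7.513735 = 398.2280 L/hr
Step 3 — wetted area: A = 53 * 0.95982 * 1.1780 = 59.92540 m^2
Step 4 — application rate: Q/A = 398.2280/59.92540 = 6.6454 mm/hr
Therefore the application rate along the lateral = 6.6454 mm/hr.


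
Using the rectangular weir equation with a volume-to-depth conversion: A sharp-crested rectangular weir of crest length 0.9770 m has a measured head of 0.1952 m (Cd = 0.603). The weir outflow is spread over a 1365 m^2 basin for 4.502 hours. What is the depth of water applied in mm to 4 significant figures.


Approach: apply the rectangular weir equation with a volume-to-depth conversion, Q = (2/3)*Cd*L*sqrt(2g)*H^1.5; d = Q*t/A * 1000.
Step 1 — weir discharge:
  Q = (2/3)*0.603*0.9770*sqrt(2*9.81)*0.1952^1.5 = 0.150034 m^3/s
Step 2 — volume: V = 0.150034 * 4.502*3600 = 2431.63 m^3
Step 3 — depth: d = V/A * 1000 = 2431.63/1365 * 1000 = 1781 mm
Therefore the depth of water applied = 1781 mm.


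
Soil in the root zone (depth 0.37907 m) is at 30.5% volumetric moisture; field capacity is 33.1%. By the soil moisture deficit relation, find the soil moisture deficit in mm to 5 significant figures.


Approach: apply the soil moisture deficit relation, SMD = (FC - theta)/100 * depth * 1000.
SMD = (33.1 - 30.5)/100 * 0.37907 * 1000 = 9.8558 mm
Therefore the soil moisture deficit = 9.8558 mm.


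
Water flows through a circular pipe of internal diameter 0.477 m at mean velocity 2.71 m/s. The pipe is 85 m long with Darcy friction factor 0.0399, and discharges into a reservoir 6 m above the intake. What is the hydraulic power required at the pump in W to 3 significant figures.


Approach: apply continuity + Darcy-Weisbach + hydraulic power, Q = A*v; hf = f*(L/D)*(v^2/(2g)); H = static + hf; P = rho*g*Q*H.
Step 1 — flow rate (continuity, Q = A*v):
  A = pi*(0.477/2)^2 = 0.17870 m^2
  Q = 0.17870 * 2.71 = 0.48428 m^3/s
Step 2 — friction head loss (Darcy-Weisbach):
  hf = 0.0399 * (85/0.477) * (2.71^2 / (2*9.81))
  hf = 2.6614 m
Step 3 — total head: H = 6 + 2.6614 = 8.6614 m
Step 4 — hydraulic power (P = rho*g*Q*H):
  P = 1000 * 9.81 * 0.48428 * 8.6614 = 41100 W
Therefore the hydraulic power required at the pump = 41100 W.


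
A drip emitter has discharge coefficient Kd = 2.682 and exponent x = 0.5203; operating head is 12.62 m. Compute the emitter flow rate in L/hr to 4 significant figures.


Approach: apply the emitter characteristic equation, q = Kd * h^x.
q = 2.682 * 12.62^0.5203 = 10.03 L/hr
Therefore the emitter flow rate = 10.03 L/hr.


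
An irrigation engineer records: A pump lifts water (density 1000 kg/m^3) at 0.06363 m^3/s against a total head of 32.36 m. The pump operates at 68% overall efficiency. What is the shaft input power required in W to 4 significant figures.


Approach: apply hydraulic power then efficiency conversion, P = rho*g*Q*H; P_in = P/eta.
Step 1 — hydraulic power (P = rho*g*Q*H):
  P = 1000 * 9.81 * 0.06363 * 32.36 = 20199.4 W
Step 2 — input power: P_in = P/eta = 20199.4 / 0.68 = 29710 W
Therefore the shaft input power required = 29710 W.


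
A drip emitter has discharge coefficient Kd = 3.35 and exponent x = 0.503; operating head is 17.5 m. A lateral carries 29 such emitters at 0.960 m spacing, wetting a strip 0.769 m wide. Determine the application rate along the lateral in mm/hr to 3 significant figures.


Approach: apply the emitter equation with a lateral mass balance, q = Kd*h^x; Q = n*q; rate = Q/(n*spacing*width).
Step 1 — single emitter flow (q = Kd*h^x):
  q = 3.35 * 17.5^0.503 = 14.135 L/hr
Step 2 — total lateral flow: Q = 29 * 14.135 = 409.91 L/hr
Step 3 — wetted area: A = 29 * 0.960 * 0.769 = 21.409 m^2
Step 4 — application rate: Q/A = 409.91/21.409 = 19.1 mm/hr
Therefore the application rate along the lateral = 19.1 mm/hr.


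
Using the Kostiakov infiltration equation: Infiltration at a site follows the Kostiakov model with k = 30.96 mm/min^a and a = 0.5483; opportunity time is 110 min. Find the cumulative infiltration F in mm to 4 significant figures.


Approach: apply the Kostiakov infiltration equation, F = k*t^a.
F = 30.96 * 110^0.5483 = 407.5 mm
Therefore the cumulative infiltration F = 407.5 mm.


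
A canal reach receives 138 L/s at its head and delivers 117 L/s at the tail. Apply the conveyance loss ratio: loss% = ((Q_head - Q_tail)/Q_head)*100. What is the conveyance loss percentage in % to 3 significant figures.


loss = ((138 - 117)/138)*100 = 15.2 %
Therefore the conveyance loss percentage = 15.2 %.


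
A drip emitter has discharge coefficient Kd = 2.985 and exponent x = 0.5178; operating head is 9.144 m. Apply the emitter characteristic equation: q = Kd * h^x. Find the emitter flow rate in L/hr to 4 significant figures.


q = 2.985 * 9.144^0.5178 = 9.389 L/hr
Therefore the emitter flow rate = 9.389 L/hr.


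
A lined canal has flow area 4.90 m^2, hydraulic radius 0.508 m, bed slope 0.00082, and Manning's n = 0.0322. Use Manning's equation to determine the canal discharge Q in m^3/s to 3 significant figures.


Approach: apply Manning's equation, Q = (1/n)*A*R^(2/3)*S^(1/2).
Q = (1/0.0322) * 4.90 * 0.508^(2/3) * 0.00082^(1/2) = 2.77 m^3/s
Therefore the canal discharge Q = 2.77 m^3/s.


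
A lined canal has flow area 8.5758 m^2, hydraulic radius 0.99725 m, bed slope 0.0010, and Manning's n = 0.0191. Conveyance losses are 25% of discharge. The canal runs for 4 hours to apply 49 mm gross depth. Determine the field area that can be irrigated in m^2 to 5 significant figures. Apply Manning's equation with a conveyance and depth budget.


Approach: apply Manning's equation with a conveyance and depth budget, Q = (1/n)*A*R^(2/3)*S^(1/2); Q_field = Q*(1-loss); Area = Q_field*t/(d/1000).
Step 1 — canal discharge (Manning's equation):
  Q = (1/0.0191) * 8.5758 * 0.99725^(2/3) * 0.0010^(1/2) = 14.17242 m^3/s
Step 2 — delivered flow: Q_field = 14.17242*(1 - 25/100) = 10.62931 m^3/s
Step 3 — volume delivered: V = 10.62931 * 4*3600 = 153062.1 m^3
Step 4 — area served: A = V / (depth/1000) = 153062.1 / 0.049 = 3123700 m^2
Therefore the field area that can be irrigated = 3123700 m^2.


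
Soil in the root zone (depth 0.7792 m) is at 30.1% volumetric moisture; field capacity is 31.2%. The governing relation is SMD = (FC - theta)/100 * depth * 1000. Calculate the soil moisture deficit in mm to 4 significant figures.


SMD = (31.2 - 30.1)/100 * 0.7792 * 1000 = 8.571 mm
Therefore the soil moisture deficit = 8.571 mm.


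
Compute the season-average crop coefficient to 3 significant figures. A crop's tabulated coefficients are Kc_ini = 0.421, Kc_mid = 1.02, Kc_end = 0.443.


Approach: apply a simple seasonal average, Kc_avg = (Kc_ini + Kc_mid + Kc_end)/3.
Kc_avg = (0.421 + 1.02 + 0.443)/3 = 0.628
Therefore the season-average crop coefficient = 0.628.


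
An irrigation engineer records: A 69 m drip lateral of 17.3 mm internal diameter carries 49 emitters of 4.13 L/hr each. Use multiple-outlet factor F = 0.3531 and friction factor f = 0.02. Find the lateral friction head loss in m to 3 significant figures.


Approach: apply Darcy-Weisbach with the multiple-outlet F-factor, Q = n*q/(3600*1000) m^3/s; v = Q/A; hf = F*f*(L/D)*(v^2/(2g)).
Q = 49*4.13/(3600*1000) = 5.6214e-05 m^3/s
A = pi*(17.3e-3/2)^2 = 2.3506e-04 m^2, so v = Q/A = 0.23915 m/s
hf = 0.3531*0.02*(69/0.0173)*(0.23915^2/(2*9.81)) = 0.0821 m
Therefore the lateral friction head loss = 0.0821 m.


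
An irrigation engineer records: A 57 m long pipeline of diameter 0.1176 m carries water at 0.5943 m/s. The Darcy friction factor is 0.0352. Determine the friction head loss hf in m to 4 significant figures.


Approach: apply the Darcy-Weisbach equation, hf = f*(L/D)*(v^2/(2g)).
hf = 0.0352 * (57/0.1176) * (0.5943^2 / (2*9.81))
hf = 0.3071 m
Therefore the friction head loss hf = 0.3071 m.


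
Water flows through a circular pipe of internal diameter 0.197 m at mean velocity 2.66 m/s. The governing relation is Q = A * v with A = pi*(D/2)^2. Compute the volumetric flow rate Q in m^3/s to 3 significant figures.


A = pi*(0.197/2)^2 = 0.030481 m^2
Q = 0.030481 * 2.66 = 0.0811 m^3/s
Therefore the volumetric flow rate Q = 0.0811 m^3/s.


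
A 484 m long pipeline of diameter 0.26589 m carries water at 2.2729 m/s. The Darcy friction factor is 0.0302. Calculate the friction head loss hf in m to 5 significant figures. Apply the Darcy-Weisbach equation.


Approach: apply the Darcy-Weisbach equation, hf = f*(L/D)*(v^2/(2g)).
hf = 0.0302 * (484/0.26589) * (2.2729^2 / (2*9.81))
hf = 14.475 m
Therefore the friction head loss hf = 14.475 m.


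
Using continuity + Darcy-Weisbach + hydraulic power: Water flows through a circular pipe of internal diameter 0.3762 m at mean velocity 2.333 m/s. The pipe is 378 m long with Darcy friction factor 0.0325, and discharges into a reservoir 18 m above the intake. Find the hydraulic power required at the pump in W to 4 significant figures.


Approach: apply continuity + Darcy-Weisbach + hydraulic power, Q = A*v; hf = f*(L/D)*(v^2/(2g)); H = static + hf; P = rho*g*Q*H.
Step 1 — flow rate (continuity, Q = A*v):
  A = pi*(0.3762/2)^2 = 0.111155 m^2
  Q = 0.111155 * 2.333 = 0.259324 m^3/s
Step 2 — friction head loss (Darcy-Weisbach):
  hf = 0.0325 * (378/0.3762) * (2.333^2 / (2*9.81))
  hf = 9.05914 m
Step 3 — total head: H = 18 + 9.05914 = 27.0591 m
Step 4 — hydraulic power (P = rho*g*Q*H):
  P = 1000 * 9.81 * 0.259324 * 27.0591 = 68840 W
Therefore the hydraulic power required at the pump = 68840 W.


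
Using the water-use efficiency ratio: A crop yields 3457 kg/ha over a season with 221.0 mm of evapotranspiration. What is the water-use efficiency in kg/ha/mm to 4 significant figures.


Approach: apply the water-use efficiency ratio, WUE = yield/ET.
WUE = 3457 / 221.0 = 15.64 kg/ha/mm
Therefore the water-use efficiency = 15.64 kg/ha/mm.


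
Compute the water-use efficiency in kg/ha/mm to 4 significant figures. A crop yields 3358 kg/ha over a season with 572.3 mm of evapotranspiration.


Approach: apply the water-use efficiency ratio, WUE = yield/ET.
WUE = 3358 / 572.3 = 5.868 kg/ha/mm
Therefore the water-use efficiency = 5.868 kg/ha/mm.


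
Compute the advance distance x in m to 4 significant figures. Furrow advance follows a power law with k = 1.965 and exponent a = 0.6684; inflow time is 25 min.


Approach: apply the power-law advance function, x = k*t^a.
x = 1.965 * 25^0.6684 = 16.89 m
Therefore the advance distance x = 16.89 m.


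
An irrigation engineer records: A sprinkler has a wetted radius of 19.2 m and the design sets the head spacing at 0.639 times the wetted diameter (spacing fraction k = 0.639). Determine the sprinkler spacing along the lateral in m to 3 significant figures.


Approach: apply the sprinkler spacing rule (spacing as a fraction of wetted diameter), S = k*(2*R).
S = 0.639 * (2 * 19.2) = 24.5 m
Therefore the sprinkler spacing along the lateral = 24.5 m.


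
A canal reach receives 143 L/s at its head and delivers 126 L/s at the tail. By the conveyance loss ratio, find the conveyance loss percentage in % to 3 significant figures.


Approach: apply the conveyance loss ratio, loss% = ((Q_head - Q_tail)/Q_head)*100.
loss = ((143 - 126)/143)*100 = 11.9 %
Therefore the conveyance loss percentage = 11.9 %.


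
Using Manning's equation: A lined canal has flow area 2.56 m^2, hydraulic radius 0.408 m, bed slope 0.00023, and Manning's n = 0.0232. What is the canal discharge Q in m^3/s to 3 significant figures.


Approach: apply Manning's equation, Q = (1/n)*A*R^(2/3)*S^(1/2).
Q = (1/0.0232) * 2.56 * 0.408^(2/3) * 0.00023^(1/2) = 0.921 m^3/s
Therefore the canal discharge Q = 0.921 m^3/s.


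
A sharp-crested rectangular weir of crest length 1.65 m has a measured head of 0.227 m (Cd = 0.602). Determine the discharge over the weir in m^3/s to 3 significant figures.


Approach: apply the rectangular weir equation, Q = (2/3)*Cd*L*sqrt(2g)*H^1.5.
Q = (2/3)*0.602*1.65*sqrt(2*9.81)*0.227^1.5 = 0.317 m^3/s
Therefore the discharge over the weir = 0.317 m^3/s.


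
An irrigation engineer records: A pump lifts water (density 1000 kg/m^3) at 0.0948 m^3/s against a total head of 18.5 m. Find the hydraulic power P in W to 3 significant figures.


Approach: apply the hydraulic power relation, P = rho*g*Q*H.
P = 1000 * 9.81 * 0.0948 * 18.5 = 17200 W
Therefore the hydraulic power P = 17200 W.


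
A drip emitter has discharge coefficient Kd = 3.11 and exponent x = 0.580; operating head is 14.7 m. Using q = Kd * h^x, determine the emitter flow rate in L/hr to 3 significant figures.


q = 3.11 * 14.7^0.580 = 14.8 L/hr
Therefore the emitter flow rate = 14.8 L/hr.


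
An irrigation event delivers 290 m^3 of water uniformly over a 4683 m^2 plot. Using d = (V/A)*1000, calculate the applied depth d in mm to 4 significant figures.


d = (290 / 4683) * 1000 = 61.93 mm
Therefore the applied depth d = 61.93 mm.


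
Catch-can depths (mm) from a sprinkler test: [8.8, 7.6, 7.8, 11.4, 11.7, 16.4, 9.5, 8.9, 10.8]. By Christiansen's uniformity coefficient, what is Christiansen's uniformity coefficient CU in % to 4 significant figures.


Approach: apply Christiansen's uniformity coefficient, CU = (1 - mean_abs_deviation/mean)*100.
mean = 10.3222 mm
mean |d_i - mean| = 2.00247 mm
CU = (1 - 2.00247/10.3222)*100 = 80.60 %
Therefore Christiansen's uniformity coefficient CU = 80.60 %.


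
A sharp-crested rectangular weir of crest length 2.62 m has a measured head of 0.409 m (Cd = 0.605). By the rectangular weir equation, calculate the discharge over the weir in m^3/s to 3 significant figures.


Approach: apply the rectangular weir equation, Q = (2/3)*Cd*L*sqrt(2g)*H^1.5.
Q = (2/3)*0.605*2.62*sqrt(2*9.81)*0.409^1.5 = 1.22 m^3/s
Therefore the discharge over the weir = 1.22 m^3/s.


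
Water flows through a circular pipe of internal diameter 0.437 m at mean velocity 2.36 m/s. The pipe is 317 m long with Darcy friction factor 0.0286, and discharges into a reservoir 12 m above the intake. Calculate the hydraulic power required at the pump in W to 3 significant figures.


Approach: apply continuity + Darcy-Weisbach + hydraulic power, Q = A*v; hf = f*(L/D)*(v^2/(2g)); H = static + hf; P = rho*g*Q*H.
Step 1 — flow rate (continuity, Q = A*v):
  A = pi*(0.437/2)^2 = 0.14999 m^2
  Q = 0.14999 * 2.36 = 0.35397 m^3/s
Step 2 — friction head loss (Darcy-Weisbach):
  hf = 0.0286 * (317/0.437) * (2.36^2 / (2*9.81))
  hf = 5.8894 m
Step 3 — total head: H = 12 + 5.8894 = 17.889 m
Step 4 — hydraulic power (P = rho*g*Q*H):
  P = 1000 * 9.81 * 0.35397 * 17.889 = 62100 W
Therefore the hydraulic power required at the pump = 62100 W.


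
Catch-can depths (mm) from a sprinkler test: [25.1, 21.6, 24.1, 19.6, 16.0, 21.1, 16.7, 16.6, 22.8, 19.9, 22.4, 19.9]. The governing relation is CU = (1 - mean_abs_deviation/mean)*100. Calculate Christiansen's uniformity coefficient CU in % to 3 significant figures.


mean = 20.483 mm
mean |d_i - mean| = 2.3667 mm
CU = (1 - 2.3667/20.483)*100 = 88.4 %
Therefore Christiansen's uniformity coefficient CU = 88.4 %.


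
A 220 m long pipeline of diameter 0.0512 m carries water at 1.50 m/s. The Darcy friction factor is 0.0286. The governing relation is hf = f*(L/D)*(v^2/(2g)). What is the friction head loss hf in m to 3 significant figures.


hf = 0.0286 * (220/0.0512) * (1.50^2 / (2*9.81))
hf = 14.1 m
Therefore the friction head loss hf = 14.1 m.


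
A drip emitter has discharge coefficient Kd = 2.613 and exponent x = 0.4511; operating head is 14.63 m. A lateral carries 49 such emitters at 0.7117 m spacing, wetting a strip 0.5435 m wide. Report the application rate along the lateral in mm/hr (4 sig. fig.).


Approach: apply the emitter equation with a lateral mass balance, q = Kd*h^x; Q = n*q; rate = Q/(n*spacing*width).
Step 1 — single emitter flow (q = Kd*h^x):
  q = 2.613 * 14.63^0.4511 = 8.76559 L/hr
Step 2 — total lateral flow: Q = 49 * 8.76559 = 429.514 L/hr
Step 3 — wetted area: A = 49 * 0.7117 * 0.5435 = 18.9536 m^2
Step 4 — application rate: Q/A = 429.514/18.9536 = 22.66 mm/hr
Therefore the application rate along the lateral = 22.66 mm/hr.


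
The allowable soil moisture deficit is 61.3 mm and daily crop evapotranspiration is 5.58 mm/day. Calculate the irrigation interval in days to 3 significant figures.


Approach: apply the irrigation interval relation, interval = SMD / ETc.
interval = 61.3 / 5.58 = 11.0 days
Therefore the irrigation interval = 11.0 days.


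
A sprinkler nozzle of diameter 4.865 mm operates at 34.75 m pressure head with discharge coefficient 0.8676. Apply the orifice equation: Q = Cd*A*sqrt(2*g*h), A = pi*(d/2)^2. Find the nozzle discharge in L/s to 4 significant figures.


A = pi*(4.865e-3/2)^2 = 1.85890e-05 m^2
Q = 0.8676 * 1.85890e-05 * sqrt(2*9.81*34.75) * 1000 = 0.4211 L/s
Therefore the nozzle discharge = 0.4211 L/s.


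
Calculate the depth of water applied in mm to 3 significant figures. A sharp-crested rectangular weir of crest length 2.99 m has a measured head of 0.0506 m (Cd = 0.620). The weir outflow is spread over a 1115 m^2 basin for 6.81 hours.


Approach: apply the rectangular weir equation with a volume-to-depth conversion, Q = (2/3)*Cd*L*sqrt(2g)*H^1.5; d = Q*t/A * 1000.
Step 1 — weir discharge:
  Q = (2/3)*0.620*2.99*sqrt(2*9.81)*0.0506^1.5 = 0.062308 m^3/s
Step 2 — volume: V = 0.062308 * 6.81*3600 = 1527.6 m^3
Step 3 — depth: d = V/A * 1000 = 1527.6/1115 * 1000 = 1370 mm
Therefore the depth of water applied = 1370 mm.


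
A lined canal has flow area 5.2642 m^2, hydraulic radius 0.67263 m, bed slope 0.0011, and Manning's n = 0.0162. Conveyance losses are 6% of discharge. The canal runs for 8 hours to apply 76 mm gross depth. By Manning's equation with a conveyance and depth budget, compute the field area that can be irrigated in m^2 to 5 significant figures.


Approach: apply Manning's equation with a conveyance and depth budget, Q = (1/n)*A*R^(2/3)*S^(1/2); Q_field = Q*(1-loss); Area = Q_field*t/(d/1000).
Step 1 — canal discharge (Manning's equation):
  Q = (1/0.0162) * 5.2642 * 0.67263^(2/3) * 0.0011^(1/2) = 8.273664 m^3/s
Step 2 — delivered flow: Q_field = 8.273664*(1 - 6/100) = 7.777244 m^3/s
Step 3 — volume delivered: V = 7.777244 * 8*3600 = 223984.6 m^3
Step 4 — area served: A = V / (depth/1000) = 223984.6 / 0.076 = 2947200 m^2
Therefore the field area that can be irrigated = 2947200 m^2.


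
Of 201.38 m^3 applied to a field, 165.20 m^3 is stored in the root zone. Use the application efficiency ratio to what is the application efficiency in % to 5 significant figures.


Approach: apply the application efficiency ratio, Ea = (stored/applied)*100.
Ea = (165.20/201.38)*100 = 82.034 %
Therefore the application efficiency = 82.034 %.


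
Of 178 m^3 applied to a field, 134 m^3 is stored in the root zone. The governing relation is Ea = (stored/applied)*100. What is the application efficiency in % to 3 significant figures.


Ea = (134/178)*100 = 75.3 %
Therefore the application efficiency = 75.3 %.


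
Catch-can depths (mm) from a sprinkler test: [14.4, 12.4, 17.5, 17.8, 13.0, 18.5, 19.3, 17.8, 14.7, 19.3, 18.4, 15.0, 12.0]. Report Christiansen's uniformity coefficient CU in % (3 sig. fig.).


Approach: apply Christiansen's uniformity coefficient, CU = (1 - mean_abs_deviation/mean)*100.
mean = 16.162 mm
mean |d_i - mean| = 2.3799 mm
CU = (1 - 2.3799/16.162)*100 = 85.3 %
Therefore Christiansen's uniformity coefficient CU = 85.3 %.


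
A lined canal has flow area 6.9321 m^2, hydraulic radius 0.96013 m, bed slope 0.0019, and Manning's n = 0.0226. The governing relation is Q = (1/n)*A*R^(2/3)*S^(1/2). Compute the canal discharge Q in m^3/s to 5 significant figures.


Q = (1/0.0226) * 6.9321 * 0.96013^(2/3) * 0.0019^(1/2) = 13.012 m^3/s
Therefore the canal discharge Q = 13.012 m^3/s.


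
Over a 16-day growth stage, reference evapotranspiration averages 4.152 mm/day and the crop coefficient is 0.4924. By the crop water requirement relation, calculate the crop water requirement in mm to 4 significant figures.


Approach: apply the crop water requirement relation, CWR = ET0 * Kc * days.
CWR = 4.152 * 0.4924 * 16 = 32.71 mm
Therefore the crop water requirement = 32.71 mm.


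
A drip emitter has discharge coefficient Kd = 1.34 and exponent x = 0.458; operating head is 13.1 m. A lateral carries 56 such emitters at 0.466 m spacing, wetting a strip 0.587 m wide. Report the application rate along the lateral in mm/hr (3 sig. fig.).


Approach: apply the emitter equation with a lateral mass balance, q = Kd*h^x; Q = n*q; rate = Q/(n*spacing*width).
Step 1 — single emitter flow (q = Kd*h^x):
  q = 1.34 * 13.1^0.458 = 4.3533 L/hr
Step 2 — total lateral flow: Q = 56 * 4.3533 = 243.78 L/hr
Step 3 — wetted area: A = 56 * 0.466 * 0.587 = 15.318 m^2
Step 4 — application rate: Q/A = 243.78/15.318 = 15.9 mm/hr
Therefore the application rate along the lateral = 15.9 mm/hr.


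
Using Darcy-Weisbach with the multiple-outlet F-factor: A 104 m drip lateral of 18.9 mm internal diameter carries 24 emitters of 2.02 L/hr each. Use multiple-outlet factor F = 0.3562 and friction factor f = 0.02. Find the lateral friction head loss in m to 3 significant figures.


Approach: apply Darcy-Weisbach with the multiple-outlet F-factor, Q = n*q/(3600*1000) m^3/s; v = Q/A; hf = F*f*(L/D)*(v^2/(2g)).
Q = 24*2.02/(3600*1000) = 1.3467e-05 m^3/s
A = pi*(18.9e-3/2)^2 = 2.8055e-04 m^2, so v = Q/A = 0.048001 m/s
hf = 0.3562*0.02*(104/0.0189)*(0.048001^2/(2*9.81)) = 0.00460 m
Therefore the lateral friction head loss = 0.00460 m.


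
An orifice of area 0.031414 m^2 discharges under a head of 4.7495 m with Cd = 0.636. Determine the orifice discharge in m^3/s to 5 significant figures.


Approach: apply the orifice equation, Q = Cd*A*sqrt(2*g*h).
Q = 0.636 * 0.031414 * sqrt(2*9.81*4.7495) = 0.19287 m^3/s
Therefore the orifice discharge = 0.19287 m^3/s.


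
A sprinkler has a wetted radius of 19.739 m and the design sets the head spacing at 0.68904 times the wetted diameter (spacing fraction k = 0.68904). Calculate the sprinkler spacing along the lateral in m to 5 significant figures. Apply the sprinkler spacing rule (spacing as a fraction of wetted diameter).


Approach: apply the sprinkler spacing rule (spacing as a fraction of wetted diameter), S = k*(2*R).
S = 0.68904 * (2 * 19.739) = 27.202 m
Therefore the sprinkler spacing along the lateral = 27.202 m.


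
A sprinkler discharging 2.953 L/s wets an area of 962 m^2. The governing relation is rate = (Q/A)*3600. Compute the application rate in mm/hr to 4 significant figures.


rate = (2.953 / 962) * 3600 = 11.05 mm/hr
Therefore the application rate = 11.05 mm/hr.


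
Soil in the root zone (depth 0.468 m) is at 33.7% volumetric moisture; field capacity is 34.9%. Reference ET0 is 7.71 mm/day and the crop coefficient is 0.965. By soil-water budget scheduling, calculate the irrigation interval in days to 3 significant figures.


Approach: apply soil-water budget scheduling, SMD = (FC-theta)/100*depth*1000; ETc = ET0*Kc; interval = SMD/ETc.
Step 1 — soil moisture deficit:
  SMD = (34.9 - 33.7)/100 * 0.468 * 1000 = 5.6160 mm
Step 2 — daily crop ET (ETc = ET0*Kc):
  ETc = 7.71 * 0.965 = 7.4402 mm/day
Step 3 — irrigation interval (SMD/ETc):
  interval = 5.6160 / 7.4402 = 0.755 days
Therefore the irrigation interval = 0.755 days.


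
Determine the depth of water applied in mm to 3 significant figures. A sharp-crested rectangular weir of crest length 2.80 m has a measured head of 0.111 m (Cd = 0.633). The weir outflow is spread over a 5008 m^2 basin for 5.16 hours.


Approach: apply the rectangular weir equation with a volume-to-depth conversion, Q = (2/3)*Cd*L*sqrt(2g)*H^1.5; d = Q*t/A * 1000.
Step 1 — weir discharge:
  Q = (2/3)*0.633*2.80*sqrt(2*9.81)*0.111^1.5 = 0.19356 m^3/s
Step 2 — volume: V = 0.19356 * 5.16*3600 = 3595.5 m^3
Step 3 — depth: d = V/A * 1000 = 3595.5/5008 * 1000 = 718 mm
Therefore the depth of water applied = 718 mm.


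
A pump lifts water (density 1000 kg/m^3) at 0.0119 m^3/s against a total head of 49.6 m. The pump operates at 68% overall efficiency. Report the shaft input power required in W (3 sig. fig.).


Approach: apply hydraulic power then efficiency conversion, P = rho*g*Q*H; P_in = P/eta.
Step 1 — hydraulic power (P = rho*g*Q*H):
  P = 1000 * 9.81 * 0.0119 * 49.6 = 5790.3 W
Step 2 — input power: P_in = P/eta = 5790.3 / 0.68 = 8520 W
Therefore the shaft input power required = 8520 W.


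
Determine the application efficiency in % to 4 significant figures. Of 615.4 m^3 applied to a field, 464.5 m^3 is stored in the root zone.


Approach: apply the application efficiency ratio, Ea = (stored/applied)*100.
Ea = (464.5/615.4)*100 = 75.48 %
Therefore the application efficiency = 75.48 %.


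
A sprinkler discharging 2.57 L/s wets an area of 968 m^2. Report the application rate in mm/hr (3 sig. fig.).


Approach: apply the application rate relation, rate = (Q/A)*3600.
rate = (2.57 / 968) * 3600 = 9.56 mm/hr
Therefore the application rate = 9.56 mm/hr.


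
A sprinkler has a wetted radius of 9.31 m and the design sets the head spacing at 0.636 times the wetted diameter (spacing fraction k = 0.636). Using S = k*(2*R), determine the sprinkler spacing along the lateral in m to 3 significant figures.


S = 0.636 * (2 * 9.31) = 11.8 m
Therefore the sprinkler spacing along the lateral = 11.8 m.
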